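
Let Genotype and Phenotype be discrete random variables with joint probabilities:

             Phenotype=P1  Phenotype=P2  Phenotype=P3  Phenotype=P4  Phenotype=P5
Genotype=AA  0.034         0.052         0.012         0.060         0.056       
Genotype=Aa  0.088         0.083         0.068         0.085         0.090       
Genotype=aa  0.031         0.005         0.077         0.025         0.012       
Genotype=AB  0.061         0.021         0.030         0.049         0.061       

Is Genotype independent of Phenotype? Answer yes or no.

P(Genotype=aa) = 0.150 and P(Phenotype=P3) = 0.187, so their product is 0.02805, but P(Genotype=aa, Phenotype=P3) = 0.077. Since these differ, Genotype and Phenotype are not independent.

no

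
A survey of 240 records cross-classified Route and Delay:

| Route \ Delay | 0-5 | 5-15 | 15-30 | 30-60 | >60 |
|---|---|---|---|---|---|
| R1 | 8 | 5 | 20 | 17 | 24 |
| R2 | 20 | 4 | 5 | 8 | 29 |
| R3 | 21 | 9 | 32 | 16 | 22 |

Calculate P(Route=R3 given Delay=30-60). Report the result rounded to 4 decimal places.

Total with Delay=30-60: 17 + 8 + 16 = 41.
P(Route=R3 | Delay=30-60) = 16/41 = 0.3902.

0.3902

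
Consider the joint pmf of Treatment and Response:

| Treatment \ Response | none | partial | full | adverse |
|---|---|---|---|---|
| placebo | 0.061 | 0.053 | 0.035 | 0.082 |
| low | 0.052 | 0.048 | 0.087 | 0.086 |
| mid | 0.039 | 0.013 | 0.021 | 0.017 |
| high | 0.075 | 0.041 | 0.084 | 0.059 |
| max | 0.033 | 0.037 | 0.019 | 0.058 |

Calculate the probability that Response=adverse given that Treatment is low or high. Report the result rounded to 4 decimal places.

0.2726

P(Treatment=low) = 0.052 + 0.048 + 0.087 + 0.086 = 0.273.
P(Treatment=high) = 0.075 + 0.041 + 0.084 + 0.059 = 0.259.
P(Treatment ∈ {low, high}) = 0.273 + 0.259 = 0.532; P(Response=adverse, Treatment ∈ {low, high}) = 0.086 + 0.059 = 0.145.
P(Response=adverse | Treatment ∈ {low, high}) = 0.145/0.532 = 0.2726.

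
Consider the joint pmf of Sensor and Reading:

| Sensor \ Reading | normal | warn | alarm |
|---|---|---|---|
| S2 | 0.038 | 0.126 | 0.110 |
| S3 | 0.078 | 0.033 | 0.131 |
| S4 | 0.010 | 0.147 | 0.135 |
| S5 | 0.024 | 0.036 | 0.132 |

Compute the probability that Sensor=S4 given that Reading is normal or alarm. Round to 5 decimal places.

0.22036

P(Reading=normal) = 0.038 + 0.078 + 0.010 + 0.024 = 0.150.
P(Reading=alarm) = 0.110 + 0.131 + 0.135 + 0.132 = 0.508.
P(Reading ∈ {normal, alarm}) = 0.150 + 0.508 = 0.658; P(Sensor=S4, Reading ∈ {normal, alarm}) = 0.010 + 0.135 = 0.145.
P(Sensor=S4 | Reading ∈ {normal, alarm}) = 0.145/0.658 = 0.22036.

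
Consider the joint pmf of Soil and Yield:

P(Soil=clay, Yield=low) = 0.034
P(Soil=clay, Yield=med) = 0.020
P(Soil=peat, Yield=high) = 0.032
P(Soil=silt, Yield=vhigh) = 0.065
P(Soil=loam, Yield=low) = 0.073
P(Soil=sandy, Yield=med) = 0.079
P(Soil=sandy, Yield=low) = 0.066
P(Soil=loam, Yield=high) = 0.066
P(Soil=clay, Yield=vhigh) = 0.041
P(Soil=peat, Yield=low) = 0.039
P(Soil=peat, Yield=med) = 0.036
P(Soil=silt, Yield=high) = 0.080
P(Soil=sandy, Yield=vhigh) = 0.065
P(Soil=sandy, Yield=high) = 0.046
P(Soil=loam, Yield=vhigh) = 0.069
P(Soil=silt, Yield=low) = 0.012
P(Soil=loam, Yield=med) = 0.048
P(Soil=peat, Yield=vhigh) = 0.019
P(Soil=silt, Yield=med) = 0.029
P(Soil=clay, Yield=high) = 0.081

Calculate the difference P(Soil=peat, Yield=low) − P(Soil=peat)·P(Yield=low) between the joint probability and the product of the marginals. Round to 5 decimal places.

P(Soil=peat) = 0.039 + 0.036 + 0.032 + 0.019 = 0.126.
P(Yield=low) = 0.066 + 0.073 + 0.034 + 0.012 + 0.039 = 0.224.
P(Soil=peat, Yield=low) − P(Soil=peat)P(Yield=low) = 0.039 − 0.126×0.224 = 0.01078.

0.01078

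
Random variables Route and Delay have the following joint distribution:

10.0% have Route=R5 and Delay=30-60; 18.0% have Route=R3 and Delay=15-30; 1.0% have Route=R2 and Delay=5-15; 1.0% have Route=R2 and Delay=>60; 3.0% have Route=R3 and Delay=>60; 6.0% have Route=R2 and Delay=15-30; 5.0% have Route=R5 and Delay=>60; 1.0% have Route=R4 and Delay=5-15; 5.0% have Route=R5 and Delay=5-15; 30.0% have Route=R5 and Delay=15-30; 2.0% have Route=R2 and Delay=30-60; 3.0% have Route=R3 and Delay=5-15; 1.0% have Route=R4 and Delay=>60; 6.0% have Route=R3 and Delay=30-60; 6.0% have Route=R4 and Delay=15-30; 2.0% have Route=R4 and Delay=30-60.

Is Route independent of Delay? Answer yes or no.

yes

Every cell satisfies P(Route,Delay) = P(Route)·P(Delay). For instance P(Route=R5) = 0.500, P(Delay=30-60) = 0.200, and 0.500×0.200 = 0.100 matches the joint entry. So Route and Delay are independent.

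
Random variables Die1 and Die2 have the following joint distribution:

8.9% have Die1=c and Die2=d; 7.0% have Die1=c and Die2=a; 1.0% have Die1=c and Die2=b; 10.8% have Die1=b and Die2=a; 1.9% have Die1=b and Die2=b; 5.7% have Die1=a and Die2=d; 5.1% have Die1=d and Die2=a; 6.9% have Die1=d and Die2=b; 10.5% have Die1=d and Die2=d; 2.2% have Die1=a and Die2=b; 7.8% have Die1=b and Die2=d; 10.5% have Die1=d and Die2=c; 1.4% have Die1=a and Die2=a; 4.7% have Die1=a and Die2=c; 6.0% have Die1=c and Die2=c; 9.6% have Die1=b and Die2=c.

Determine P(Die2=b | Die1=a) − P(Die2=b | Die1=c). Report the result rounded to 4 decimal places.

P(Die1=a) = 0.014 + 0.022 + 0.047 + 0.057 = 0.140; P(Die2=b | Die1=a) = 0.022/0.140 = 0.15714.
P(Die1=c) = 0.070 + 0.010 + 0.060 + 0.089 = 0.229; P(Die2=b | Die1=c) = 0.010/0.229 = 0.04367.
Difference = 0.1135.

0.1135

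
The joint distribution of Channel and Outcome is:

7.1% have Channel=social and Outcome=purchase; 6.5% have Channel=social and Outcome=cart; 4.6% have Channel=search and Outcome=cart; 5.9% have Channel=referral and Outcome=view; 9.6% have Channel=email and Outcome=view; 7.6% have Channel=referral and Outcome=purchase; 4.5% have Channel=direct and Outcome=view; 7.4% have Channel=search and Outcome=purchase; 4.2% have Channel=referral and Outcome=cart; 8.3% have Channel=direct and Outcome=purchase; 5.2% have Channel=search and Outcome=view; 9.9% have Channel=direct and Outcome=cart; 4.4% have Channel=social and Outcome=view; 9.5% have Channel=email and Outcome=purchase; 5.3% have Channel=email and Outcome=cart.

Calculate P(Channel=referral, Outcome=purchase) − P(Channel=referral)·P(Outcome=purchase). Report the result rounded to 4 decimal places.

P(Channel=referral) = 0.059 + 0.042 + 0.076 = 0.177.
P(Outcome=purchase) = 0.095 + 0.074 + 0.071 + 0.083 + 0.076 = 0.399.
P(Channel=referral, Outcome=purchase) − P(Channel=referral)P(Outcome=purchase) = 0.076 − 0.177×0.399 = 0.0054.

0.0054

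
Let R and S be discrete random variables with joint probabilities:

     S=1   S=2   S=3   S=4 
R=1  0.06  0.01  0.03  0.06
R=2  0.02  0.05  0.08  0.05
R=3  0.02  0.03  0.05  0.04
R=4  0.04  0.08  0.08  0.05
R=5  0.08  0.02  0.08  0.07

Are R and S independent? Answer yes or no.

P(R=4) = 0.25 and P(S=2) = 0.19, so their product is 0.0475, but P(R=4, S=2) = 0.08. Since these differ, R and S are not independent.

no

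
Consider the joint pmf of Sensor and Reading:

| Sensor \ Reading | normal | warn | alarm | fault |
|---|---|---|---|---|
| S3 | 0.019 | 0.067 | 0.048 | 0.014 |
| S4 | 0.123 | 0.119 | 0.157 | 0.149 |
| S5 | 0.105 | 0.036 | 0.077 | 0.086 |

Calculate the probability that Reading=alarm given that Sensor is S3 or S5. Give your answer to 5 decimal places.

P(Sensor=S3) = 0.019 + 0.067 + 0.048 + 0.014 = 0.148.
P(Sensor=S5) = 0.105 + 0.036 + 0.077 + 0.086 = 0.304.
P(Sensor ∈ {S3, S5}) = 0.148 + 0.304 = 0.452; P(Reading=alarm, Sensor ∈ {S3, S5}) = 0.048 + 0.077 = 0.125.
P(Reading=alarm | Sensor ∈ {S3, S5}) = 0.125/0.452 = 0.27655.

0.27655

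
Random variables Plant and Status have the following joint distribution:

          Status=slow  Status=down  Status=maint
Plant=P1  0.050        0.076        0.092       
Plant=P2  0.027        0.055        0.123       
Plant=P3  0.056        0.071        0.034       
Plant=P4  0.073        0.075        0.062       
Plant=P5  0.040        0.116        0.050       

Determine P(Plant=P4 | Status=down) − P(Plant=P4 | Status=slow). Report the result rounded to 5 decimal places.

P(Status=down) = 0.076 + 0.055 + 0.071 + 0.075 + 0.116 = 0.393; P(Plant=P4 | Status=down) = 0.075/0.393 = 0.190840.
P(Status=slow) = 0.050 + 0.027 + 0.056 + 0.073 + 0.040 = 0.246; P(Plant=P4 | Status=slow) = 0.073/0.246 = 0.296748.
Difference = -0.10591.

-0.10591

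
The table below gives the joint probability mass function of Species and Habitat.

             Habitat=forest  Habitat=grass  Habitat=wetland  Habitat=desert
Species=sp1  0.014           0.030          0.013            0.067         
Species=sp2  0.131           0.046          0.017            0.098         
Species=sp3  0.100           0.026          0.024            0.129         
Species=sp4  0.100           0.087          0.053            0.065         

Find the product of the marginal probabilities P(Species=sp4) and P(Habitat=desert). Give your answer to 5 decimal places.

P(Species=sp4) = 0.100 + 0.087 + 0.053 + 0.065 = 0.305.
P(Habitat=desert) = 0.067 + 0.098 + 0.129 + 0.065 = 0.359.
Product: 0.305 × 0.359 = 0.10950.

0.10950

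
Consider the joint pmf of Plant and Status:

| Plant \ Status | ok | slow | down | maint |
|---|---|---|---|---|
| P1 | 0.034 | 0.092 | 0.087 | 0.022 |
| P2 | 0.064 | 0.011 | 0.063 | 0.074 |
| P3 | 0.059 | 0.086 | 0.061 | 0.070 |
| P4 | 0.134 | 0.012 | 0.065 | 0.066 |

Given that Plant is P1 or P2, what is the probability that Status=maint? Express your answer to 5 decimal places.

0.21477

P(Plant=P1) = 0.034 + 0.092 + 0.087 + 0.022 = 0.235.
P(Plant=P2) = 0.064 + 0.011 + 0.063 + 0.074 = 0.212.
P(Plant ∈ {P1, P2}) = 0.235 + 0.212 = 0.447; P(Status=maint, Plant ∈ {P1, P2}) = 0.022 + 0.074 = 0.096.
P(Status=maint | Plant ∈ {P1, P2}) = 0.096/0.447 = 0.21477.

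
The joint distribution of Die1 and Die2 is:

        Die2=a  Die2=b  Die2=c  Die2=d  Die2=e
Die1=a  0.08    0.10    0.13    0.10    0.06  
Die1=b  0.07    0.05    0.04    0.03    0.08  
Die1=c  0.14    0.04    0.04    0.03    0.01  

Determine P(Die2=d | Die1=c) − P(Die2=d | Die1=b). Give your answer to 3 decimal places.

0.004

P(Die1=c) = 0.14 + 0.04 + 0.04 + 0.03 + 0.01 = 0.26; P(Die2=d | Die1=c) = 0.03/0.26 = 0.1154.
P(Die1=b) = 0.07 + 0.05 + 0.04 + 0.03 + 0.08 = 0.27; P(Die2=d | Die1=b) = 0.03/0.27 = 0.1111.
Difference = 0.004.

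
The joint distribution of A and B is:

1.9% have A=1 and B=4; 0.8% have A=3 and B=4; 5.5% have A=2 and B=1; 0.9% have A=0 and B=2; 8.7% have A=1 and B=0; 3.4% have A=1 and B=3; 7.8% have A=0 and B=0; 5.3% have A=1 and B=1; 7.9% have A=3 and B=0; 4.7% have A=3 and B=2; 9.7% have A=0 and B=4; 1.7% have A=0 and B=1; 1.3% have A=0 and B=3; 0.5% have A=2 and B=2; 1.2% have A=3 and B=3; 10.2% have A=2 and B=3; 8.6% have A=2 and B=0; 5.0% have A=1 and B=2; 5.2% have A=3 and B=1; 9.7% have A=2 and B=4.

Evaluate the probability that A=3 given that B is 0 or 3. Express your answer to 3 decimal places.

P(B=0) = 0.078 + 0.087 + 0.086 + 0.079 = 0.330.
P(B=3) = 0.013 + 0.034 + 0.102 + 0.012 = 0.161.
P(B ∈ {0, 3}) = 0.330 + 0.161 = 0.491; P(A=3, B ∈ {0, 3}) = 0.079 + 0.012 = 0.091.
P(A=3 | B ∈ {0, 3}) = 0.091/0.491 = 0.185.

0.185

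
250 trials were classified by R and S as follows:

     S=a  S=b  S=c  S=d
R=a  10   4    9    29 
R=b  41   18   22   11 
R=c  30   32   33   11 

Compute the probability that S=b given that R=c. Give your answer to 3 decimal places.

0.302

Total with R=c: 30 + 32 + 33 + 11 = 106.
P(S=b | R=c) = 32/106 = 0.302.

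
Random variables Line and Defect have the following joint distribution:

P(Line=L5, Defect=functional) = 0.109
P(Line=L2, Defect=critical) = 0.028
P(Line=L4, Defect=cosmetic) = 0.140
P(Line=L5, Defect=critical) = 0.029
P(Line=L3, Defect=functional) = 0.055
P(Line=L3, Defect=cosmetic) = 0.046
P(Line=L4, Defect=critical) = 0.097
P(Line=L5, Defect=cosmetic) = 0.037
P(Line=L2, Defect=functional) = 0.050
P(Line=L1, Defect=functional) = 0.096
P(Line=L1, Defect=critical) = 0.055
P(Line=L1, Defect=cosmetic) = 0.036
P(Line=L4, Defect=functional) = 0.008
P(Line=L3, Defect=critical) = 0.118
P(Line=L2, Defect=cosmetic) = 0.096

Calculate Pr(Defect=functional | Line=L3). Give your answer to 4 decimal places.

P(Line=L3) = 0.046 + 0.055 + 0.118 = 0.219.
P(Defect=functional | Line=L3) = 0.055/0.219 = 0.2511.

0.2511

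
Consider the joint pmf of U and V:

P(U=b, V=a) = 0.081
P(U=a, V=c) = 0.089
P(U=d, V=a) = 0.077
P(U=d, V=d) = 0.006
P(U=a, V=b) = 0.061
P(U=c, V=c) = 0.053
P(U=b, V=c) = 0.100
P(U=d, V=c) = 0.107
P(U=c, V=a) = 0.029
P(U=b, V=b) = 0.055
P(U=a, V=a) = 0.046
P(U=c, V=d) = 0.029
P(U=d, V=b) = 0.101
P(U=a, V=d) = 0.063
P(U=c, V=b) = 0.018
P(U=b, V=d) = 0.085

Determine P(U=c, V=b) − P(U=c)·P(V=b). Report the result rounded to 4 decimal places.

-0.0123

P(U=c) = 0.029 + 0.018 + 0.053 + 0.029 = 0.129.
P(V=b) = 0.061 + 0.055 + 0.018 + 0.101 = 0.235.
P(U=c, V=b) − P(U=c)P(V=b) = 0.018 − 0.129×0.235 = -0.0123.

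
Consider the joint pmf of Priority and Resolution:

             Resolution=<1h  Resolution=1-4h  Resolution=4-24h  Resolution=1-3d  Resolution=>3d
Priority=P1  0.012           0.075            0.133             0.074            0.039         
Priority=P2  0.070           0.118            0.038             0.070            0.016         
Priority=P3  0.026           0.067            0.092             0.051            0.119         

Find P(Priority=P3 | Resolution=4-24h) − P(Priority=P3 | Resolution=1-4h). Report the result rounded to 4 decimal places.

0.0921

P(Resolution=4-24h) = 0.133 + 0.038 + 0.092 = 0.263; P(Priority=P3 | Resolution=4-24h) = 0.092/0.263 = 0.34981.
P(Resolution=1-4h) = 0.075 + 0.118 + 0.067 = 0.260; P(Priority=P3 | Resolution=1-4h) = 0.067/0.260 = 0.25769.
Difference = 0.0921.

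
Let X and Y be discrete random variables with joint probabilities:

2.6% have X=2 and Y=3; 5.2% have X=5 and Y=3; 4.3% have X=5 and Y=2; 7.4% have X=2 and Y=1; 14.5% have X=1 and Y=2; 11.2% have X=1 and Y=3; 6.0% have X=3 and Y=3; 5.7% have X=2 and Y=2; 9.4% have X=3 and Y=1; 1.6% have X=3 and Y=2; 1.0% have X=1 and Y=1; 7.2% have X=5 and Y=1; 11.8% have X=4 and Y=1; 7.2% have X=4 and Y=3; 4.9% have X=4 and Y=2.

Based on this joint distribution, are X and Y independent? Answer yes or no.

P(X=1) = 0.267 and P(Y=1) = 0.368, so their product is 0.09826, but P(X=1, Y=1) = 0.010. Since these differ, X and Y are not independent.

no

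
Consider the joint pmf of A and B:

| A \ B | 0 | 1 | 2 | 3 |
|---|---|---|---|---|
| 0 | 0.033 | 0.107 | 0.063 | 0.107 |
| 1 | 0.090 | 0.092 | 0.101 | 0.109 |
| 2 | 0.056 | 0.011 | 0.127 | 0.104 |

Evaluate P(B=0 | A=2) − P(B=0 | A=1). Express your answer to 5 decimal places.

P(A=2) = 0.056 + 0.011 + 0.127 + 0.104 = 0.298; P(B=0 | A=2) = 0.056/0.298 = 0.187919.
P(A=1) = 0.090 + 0.092 + 0.101 + 0.109 = 0.392; P(B=0 | A=1) = 0.090/0.392 = 0.229592.
Difference = -0.04167.

-0.04167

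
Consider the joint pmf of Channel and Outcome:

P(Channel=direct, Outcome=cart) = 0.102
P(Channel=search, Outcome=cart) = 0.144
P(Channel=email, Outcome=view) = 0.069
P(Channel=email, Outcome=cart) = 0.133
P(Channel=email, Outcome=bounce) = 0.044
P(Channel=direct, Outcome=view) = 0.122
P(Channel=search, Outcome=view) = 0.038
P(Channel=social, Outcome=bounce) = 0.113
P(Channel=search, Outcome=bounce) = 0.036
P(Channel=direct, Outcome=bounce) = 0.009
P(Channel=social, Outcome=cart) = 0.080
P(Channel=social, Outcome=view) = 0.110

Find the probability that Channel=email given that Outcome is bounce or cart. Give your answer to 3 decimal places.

0.268

P(Outcome=bounce) = 0.044 + 0.036 + 0.113 + 0.009 = 0.202.
P(Outcome=cart) = 0.133 + 0.144 + 0.080 + 0.102 = 0.459.
P(Outcome ∈ {bounce, cart}) = 0.202 + 0.459 = 0.661; P(Channel=email, Outcome ∈ {bounce, cart}) = 0.044 + 0.133 = 0.177.
P(Channel=email | Outcome ∈ {bounce, cart}) = 0.177/0.661 = 0.268.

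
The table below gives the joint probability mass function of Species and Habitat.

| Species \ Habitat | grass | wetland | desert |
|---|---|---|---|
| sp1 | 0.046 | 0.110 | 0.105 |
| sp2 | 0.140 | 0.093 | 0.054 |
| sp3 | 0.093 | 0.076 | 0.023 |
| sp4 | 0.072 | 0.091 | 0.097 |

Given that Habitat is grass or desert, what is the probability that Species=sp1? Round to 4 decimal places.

0.2397

P(Habitat=grass) = 0.046 + 0.140 + 0.093 + 0.072 = 0.351.
P(Habitat=desert) = 0.105 + 0.054 + 0.023 + 0.097 = 0.279.
P(Habitat ∈ {grass, desert}) = 0.351 + 0.279 = 0.630; P(Species=sp1, Habitat ∈ {grass, desert}) = 0.046 + 0.105 = 0.151.
P(Species=sp1 | Habitat ∈ {grass, desert}) = 0.151/0.630 = 0.2397.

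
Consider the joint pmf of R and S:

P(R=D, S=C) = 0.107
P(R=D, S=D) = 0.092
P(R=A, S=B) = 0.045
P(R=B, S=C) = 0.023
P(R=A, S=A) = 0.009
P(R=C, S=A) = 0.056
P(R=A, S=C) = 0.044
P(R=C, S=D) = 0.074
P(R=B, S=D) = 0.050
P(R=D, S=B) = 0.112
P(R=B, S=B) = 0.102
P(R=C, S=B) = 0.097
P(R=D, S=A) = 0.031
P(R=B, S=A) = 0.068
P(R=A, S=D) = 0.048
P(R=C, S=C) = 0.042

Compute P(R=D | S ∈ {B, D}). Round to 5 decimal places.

P(S=B) = 0.045 + 0.102 + 0.097 + 0.112 = 0.356.
P(S=D) = 0.048 + 0.050 + 0.074 + 0.092 = 0.264.
P(S ∈ {B, D}) = 0.356 + 0.264 = 0.620; P(R=D, S ∈ {B, D}) = 0.112 + 0.092 = 0.204.
P(R=D | S ∈ {B, D}) = 0.204/0.620 = 0.32903.

0.32903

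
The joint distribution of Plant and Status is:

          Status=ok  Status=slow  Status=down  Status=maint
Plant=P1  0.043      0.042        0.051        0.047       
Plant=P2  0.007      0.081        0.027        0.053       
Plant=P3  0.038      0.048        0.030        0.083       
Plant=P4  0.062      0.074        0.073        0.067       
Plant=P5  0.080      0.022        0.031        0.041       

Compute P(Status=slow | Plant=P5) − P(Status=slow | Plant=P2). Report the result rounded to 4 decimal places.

P(Plant=P5) = 0.080 + 0.022 + 0.031 + 0.041 = 0.174; P(Status=slow | Plant=P5) = 0.022/0.174 = 0.12644.
P(Plant=P2) = 0.007 + 0.081 + 0.027 + 0.053 = 0.168; P(Status=slow | Plant=P2) = 0.081/0.168 = 0.48214.
Difference = -0.3557.

-0.3557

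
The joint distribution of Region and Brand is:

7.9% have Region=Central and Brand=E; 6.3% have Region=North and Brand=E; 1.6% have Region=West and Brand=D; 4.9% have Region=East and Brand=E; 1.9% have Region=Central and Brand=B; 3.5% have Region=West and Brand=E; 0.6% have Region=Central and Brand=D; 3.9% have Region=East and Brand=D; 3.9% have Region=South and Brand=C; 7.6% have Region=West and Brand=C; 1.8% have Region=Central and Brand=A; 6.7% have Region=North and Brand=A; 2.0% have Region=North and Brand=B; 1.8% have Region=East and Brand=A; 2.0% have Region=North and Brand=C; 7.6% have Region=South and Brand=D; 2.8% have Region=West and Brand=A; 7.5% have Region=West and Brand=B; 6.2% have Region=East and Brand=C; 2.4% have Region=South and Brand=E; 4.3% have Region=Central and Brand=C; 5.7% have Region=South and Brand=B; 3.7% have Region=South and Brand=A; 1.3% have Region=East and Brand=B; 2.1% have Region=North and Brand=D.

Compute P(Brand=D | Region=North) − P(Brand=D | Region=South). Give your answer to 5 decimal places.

-0.21623

P(Region=North) = 0.067 + 0.020 + 0.020 + 0.021 + 0.063 = 0.191; P(Brand=D | Region=North) = 0.021/0.191 = 0.109948.
P(Region=South) = 0.037 + 0.057 + 0.039 + 0.076 + 0.024 = 0.233; P(Brand=D | Region=South) = 0.076/0.233 = 0.326180.
Difference = -0.21623.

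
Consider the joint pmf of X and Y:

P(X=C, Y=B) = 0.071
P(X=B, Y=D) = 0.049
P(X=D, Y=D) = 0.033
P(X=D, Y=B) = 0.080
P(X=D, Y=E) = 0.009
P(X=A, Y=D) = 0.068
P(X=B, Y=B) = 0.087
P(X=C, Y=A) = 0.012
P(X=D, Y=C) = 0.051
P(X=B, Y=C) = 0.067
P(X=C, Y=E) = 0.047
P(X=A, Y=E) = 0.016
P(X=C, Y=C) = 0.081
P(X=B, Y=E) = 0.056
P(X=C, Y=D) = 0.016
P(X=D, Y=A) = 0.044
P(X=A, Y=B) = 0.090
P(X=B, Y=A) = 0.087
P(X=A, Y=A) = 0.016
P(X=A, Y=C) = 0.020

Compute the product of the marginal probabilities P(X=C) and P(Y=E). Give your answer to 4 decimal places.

0.0291

P(X=C) = 0.012 + 0.071 + 0.081 + 0.016 + 0.047 = 0.227.
P(Y=E) = 0.016 + 0.056 + 0.047 + 0.009 = 0.128.
Product: 0.227 × 0.128 = 0.0291.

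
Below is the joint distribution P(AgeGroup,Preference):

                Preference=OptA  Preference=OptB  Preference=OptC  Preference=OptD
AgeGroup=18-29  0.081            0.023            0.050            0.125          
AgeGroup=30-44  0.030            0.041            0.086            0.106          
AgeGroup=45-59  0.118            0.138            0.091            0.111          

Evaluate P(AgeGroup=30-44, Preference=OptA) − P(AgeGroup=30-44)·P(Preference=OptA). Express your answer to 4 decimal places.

-0.0302

P(AgeGroup=30-44) = 0.030 + 0.041 + 0.086 + 0.106 = 0.263.
P(Preference=OptA) = 0.081 + 0.030 + 0.118 = 0.229.
P(AgeGroup=30-44, Preference=OptA) − P(AgeGroup=30-44)P(Preference=OptA) = 0.030 − 0.263×0.229 = -0.0302.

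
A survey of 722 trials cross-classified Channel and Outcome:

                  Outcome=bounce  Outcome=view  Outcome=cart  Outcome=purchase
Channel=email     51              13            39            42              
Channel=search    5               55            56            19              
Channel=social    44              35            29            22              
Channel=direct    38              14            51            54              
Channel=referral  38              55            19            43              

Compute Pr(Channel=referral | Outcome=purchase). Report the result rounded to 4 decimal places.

Total with Outcome=purchase: 42 + 19 + 22 + 54 + 43 = 180.
P(Channel=referral | Outcome=purchase) = 43/180 = 0.2389.

0.2389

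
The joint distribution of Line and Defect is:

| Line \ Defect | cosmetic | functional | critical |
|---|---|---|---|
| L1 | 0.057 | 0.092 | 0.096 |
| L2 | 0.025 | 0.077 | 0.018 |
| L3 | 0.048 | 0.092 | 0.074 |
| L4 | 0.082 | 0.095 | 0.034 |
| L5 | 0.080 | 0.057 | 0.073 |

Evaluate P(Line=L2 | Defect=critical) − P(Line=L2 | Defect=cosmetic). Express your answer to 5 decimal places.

P(Defect=critical) = 0.096 + 0.018 + 0.074 + 0.034 + 0.073 = 0.295; P(Line=L2 | Defect=critical) = 0.018/0.295 = 0.061017.
P(Defect=cosmetic) = 0.057 + 0.025 + 0.048 + 0.082 + 0.080 = 0.292; P(Line=L2 | Defect=cosmetic) = 0.025/0.292 = 0.085616.
Difference = -0.02460.

-0.02460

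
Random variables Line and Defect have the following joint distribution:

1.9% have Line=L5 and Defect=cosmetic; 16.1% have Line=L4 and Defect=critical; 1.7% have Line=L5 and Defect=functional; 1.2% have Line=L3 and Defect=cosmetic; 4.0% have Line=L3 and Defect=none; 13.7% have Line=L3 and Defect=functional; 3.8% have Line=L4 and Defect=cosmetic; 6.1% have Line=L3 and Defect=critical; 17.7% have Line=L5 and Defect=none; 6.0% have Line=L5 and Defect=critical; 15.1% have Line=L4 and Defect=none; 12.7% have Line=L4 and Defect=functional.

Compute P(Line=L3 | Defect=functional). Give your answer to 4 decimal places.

P(Defect=functional) = 0.137 + 0.127 + 0.017 = 0.281.
P(Line=L3 | Defect=functional) = 0.137/0.281 = 0.4875.

0.4875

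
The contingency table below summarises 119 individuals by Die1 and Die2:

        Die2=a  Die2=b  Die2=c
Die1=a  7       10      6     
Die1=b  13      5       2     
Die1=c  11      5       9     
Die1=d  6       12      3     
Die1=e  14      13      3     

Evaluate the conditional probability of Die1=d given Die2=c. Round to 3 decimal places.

0.130

Total with Die2=c: 6 + 2 + 9 + 3 + 3 = 23.
P(Die1=d | Die2=c) = 3/23 = 0.130.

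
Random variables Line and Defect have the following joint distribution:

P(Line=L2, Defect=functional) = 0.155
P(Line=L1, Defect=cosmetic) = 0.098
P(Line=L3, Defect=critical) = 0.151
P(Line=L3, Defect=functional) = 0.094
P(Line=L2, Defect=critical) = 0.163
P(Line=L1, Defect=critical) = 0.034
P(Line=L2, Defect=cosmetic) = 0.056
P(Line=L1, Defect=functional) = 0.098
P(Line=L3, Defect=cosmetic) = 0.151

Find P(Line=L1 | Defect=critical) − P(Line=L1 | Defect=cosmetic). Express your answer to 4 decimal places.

P(Defect=critical) = 0.034 + 0.163 + 0.151 = 0.348; P(Line=L1 | Defect=critical) = 0.034/0.348 = 0.09770.
P(Defect=cosmetic) = 0.098 + 0.056 + 0.151 = 0.305; P(Line=L1 | Defect=cosmetic) = 0.098/0.305 = 0.32131.
Difference = -0.2236.

-0.2236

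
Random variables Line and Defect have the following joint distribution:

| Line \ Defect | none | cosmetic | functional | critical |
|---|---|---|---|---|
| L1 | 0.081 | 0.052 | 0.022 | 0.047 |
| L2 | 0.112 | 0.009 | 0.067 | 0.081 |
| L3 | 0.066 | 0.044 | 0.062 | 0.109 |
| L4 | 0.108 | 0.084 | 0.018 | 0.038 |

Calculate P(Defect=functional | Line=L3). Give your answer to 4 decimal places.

0.2206

P(Line=L3) = 0.066 + 0.044 + 0.062 + 0.109 = 0.281.
P(Defect=functional | Line=L3) = 0.062/0.281 = 0.2206.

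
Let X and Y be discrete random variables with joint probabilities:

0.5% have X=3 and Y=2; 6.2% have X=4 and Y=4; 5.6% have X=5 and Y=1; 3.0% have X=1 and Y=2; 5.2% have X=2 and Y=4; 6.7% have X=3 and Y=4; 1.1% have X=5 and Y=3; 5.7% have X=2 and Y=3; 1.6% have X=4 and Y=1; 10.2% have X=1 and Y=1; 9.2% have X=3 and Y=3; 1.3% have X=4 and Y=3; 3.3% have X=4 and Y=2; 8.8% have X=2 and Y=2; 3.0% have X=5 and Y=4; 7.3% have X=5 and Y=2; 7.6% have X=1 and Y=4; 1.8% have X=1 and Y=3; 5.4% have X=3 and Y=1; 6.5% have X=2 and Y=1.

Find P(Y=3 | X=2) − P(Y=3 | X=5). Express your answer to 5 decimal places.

0.15285

P(X=2) = 0.065 + 0.088 + 0.057 + 0.052 = 0.262; P(Y=3 | X=2) = 0.057/0.262 = 0.217557.
P(X=5) = 0.056 + 0.073 + 0.011 + 0.030 = 0.170; P(Y=3 | X=5) = 0.011/0.170 = 0.064706.
Difference = 0.15285.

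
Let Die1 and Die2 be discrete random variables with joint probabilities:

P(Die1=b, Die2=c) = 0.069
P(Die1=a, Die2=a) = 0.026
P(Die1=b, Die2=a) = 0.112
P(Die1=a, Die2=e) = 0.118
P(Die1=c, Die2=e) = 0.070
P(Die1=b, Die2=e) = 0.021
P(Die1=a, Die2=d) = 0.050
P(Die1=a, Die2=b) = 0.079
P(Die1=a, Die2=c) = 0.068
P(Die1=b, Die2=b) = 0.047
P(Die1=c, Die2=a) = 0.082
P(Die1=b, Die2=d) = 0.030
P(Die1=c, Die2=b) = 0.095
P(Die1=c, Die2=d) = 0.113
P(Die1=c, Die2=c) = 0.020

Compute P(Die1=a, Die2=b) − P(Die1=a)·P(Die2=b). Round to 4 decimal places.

0.0036

P(Die1=a) = 0.026 + 0.079 + 0.068 + 0.050 + 0.118 = 0.341.
P(Die2=b) = 0.079 + 0.047 + 0.095 = 0.221.
P(Die1=a, Die2=b) − P(Die1=a)P(Die2=b) = 0.079 − 0.341×0.221 = 0.0036.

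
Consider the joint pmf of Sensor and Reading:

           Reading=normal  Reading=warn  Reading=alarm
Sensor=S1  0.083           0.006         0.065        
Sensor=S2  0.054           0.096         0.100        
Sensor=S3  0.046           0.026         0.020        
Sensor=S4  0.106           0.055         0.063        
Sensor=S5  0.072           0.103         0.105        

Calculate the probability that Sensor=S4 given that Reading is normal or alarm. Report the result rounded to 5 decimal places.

0.23669

P(Reading=normal) = 0.083 + 0.054 + 0.046 + 0.106 + 0.072 = 0.361.
P(Reading=alarm) = 0.065 + 0.100 + 0.020 + 0.063 + 0.105 = 0.353.
P(Reading ∈ {normal, alarm}) = 0.361 + 0.353 = 0.714; P(Sensor=S4, Reading ∈ {normal, alarm}) = 0.106 + 0.063 = 0.169.
P(Sensor=S4 | Reading ∈ {normal, alarm}) = 0.169/0.714 = 0.23669.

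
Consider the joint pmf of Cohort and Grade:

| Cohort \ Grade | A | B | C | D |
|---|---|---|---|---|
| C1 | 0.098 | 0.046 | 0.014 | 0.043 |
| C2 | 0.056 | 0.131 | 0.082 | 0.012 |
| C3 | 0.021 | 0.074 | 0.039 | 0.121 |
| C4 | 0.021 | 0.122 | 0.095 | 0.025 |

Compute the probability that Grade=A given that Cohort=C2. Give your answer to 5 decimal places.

0.19929

P(Cohort=C2) = 0.056 + 0.131 + 0.082 + 0.012 = 0.281.
P(Grade=A | Cohort=C2) = 0.056/0.281 = 0.19929.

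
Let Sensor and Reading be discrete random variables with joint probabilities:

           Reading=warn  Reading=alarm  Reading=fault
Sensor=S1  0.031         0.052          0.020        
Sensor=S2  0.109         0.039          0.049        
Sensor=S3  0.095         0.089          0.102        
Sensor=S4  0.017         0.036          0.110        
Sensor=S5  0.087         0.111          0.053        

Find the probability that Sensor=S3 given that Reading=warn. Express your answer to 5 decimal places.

P(Reading=warn) = 0.031 + 0.109 + 0.095 + 0.017 + 0.087 = 0.339.
P(Sensor=S3 | Reading=warn) = 0.095/0.339 = 0.28024.

0.28024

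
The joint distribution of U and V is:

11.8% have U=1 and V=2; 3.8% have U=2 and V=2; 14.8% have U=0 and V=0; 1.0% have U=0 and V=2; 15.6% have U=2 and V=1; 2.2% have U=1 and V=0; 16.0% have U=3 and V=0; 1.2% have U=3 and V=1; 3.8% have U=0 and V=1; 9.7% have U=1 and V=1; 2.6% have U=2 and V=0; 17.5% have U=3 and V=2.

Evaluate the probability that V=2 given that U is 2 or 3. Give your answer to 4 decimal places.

P(U=2) = 0.026 + 0.156 + 0.038 = 0.220.
P(U=3) = 0.160 + 0.012 + 0.175 = 0.347.
P(U ∈ {2, 3}) = 0.220 + 0.347 = 0.567; P(V=2, U ∈ {2, 3}) = 0.038 + 0.175 = 0.213.
P(V=2 | U ∈ {2, 3}) = 0.213/0.567 = 0.3757.

0.3757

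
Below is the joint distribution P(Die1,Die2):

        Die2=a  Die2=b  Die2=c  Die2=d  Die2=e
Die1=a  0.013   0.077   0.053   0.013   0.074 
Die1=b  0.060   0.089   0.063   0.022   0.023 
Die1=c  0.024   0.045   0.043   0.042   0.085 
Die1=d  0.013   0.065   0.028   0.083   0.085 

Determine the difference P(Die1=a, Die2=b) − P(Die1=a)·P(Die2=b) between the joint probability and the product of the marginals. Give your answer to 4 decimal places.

P(Die1=a) = 0.013 + 0.077 + 0.053 + 0.013 + 0.074 = 0.230.
P(Die2=b) = 0.077 + 0.089 + 0.045 + 0.065 = 0.276.
P(Die1=a, Die2=b) − P(Die1=a)P(Die2=b) = 0.077 − 0.230×0.276 = 0.0135.

0.0135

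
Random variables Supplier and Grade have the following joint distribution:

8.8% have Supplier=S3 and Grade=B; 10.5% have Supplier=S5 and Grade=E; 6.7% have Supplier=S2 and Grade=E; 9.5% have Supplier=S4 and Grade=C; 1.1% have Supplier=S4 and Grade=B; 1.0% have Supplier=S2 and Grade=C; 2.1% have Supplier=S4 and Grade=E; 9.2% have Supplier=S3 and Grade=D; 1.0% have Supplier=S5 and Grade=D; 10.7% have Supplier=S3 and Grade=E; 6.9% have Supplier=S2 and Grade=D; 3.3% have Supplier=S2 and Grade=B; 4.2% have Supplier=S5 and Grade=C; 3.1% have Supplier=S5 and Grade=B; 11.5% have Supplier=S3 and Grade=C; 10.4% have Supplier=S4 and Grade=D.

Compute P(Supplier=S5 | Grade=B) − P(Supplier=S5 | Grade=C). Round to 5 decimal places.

P(Grade=B) = 0.033 + 0.088 + 0.011 + 0.031 = 0.163; P(Supplier=S5 | Grade=B) = 0.031/0.163 = 0.190184.
P(Grade=C) = 0.010 + 0.115 + 0.095 + 0.042 = 0.262; P(Supplier=S5 | Grade=C) = 0.042/0.262 = 0.160305.
Difference = 0.02988.

0.02988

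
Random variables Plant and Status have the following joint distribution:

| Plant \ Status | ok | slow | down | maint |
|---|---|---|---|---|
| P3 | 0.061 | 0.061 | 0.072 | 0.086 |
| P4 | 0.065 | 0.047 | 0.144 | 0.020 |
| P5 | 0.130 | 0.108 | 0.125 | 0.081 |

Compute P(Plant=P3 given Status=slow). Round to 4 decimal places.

P(Status=slow) = 0.061 + 0.047 + 0.108 = 0.216.
P(Plant=P3 | Status=slow) = 0.061/0.216 = 0.2824.

0.2824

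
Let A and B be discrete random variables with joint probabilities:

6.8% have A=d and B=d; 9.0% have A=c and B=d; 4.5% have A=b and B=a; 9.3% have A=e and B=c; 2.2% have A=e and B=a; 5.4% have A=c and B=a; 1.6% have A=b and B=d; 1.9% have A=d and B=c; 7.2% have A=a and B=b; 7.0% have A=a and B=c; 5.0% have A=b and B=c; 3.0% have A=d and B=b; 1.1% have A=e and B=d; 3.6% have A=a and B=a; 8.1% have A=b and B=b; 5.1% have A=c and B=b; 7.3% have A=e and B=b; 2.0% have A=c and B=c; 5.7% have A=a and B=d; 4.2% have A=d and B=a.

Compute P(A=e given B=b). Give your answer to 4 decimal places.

0.2378

P(B=b) = 0.072 + 0.081 + 0.051 + 0.030 + 0.073 = 0.307.
P(A=e | B=b) = 0.073/0.307 = 0.2378.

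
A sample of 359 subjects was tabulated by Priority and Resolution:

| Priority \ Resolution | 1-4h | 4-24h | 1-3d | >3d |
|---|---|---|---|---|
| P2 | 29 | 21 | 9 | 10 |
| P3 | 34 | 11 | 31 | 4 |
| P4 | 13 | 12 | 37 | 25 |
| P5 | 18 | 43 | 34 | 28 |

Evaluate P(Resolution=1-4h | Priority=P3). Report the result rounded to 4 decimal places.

0.4250

Total with Priority=P3: 34 + 11 + 31 + 4 = 80.
P(Resolution=1-4h | Priority=P3) = 34/80 = 0.4250.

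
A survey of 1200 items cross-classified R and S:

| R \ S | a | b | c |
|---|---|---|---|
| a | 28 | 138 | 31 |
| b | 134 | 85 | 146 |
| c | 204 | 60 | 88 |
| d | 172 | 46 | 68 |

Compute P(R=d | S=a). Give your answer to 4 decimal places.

0.3197

Total with S=a: 28 + 134 + 204 + 172 = 538.
P(R=d | S=a) = 172/538 = 0.3197.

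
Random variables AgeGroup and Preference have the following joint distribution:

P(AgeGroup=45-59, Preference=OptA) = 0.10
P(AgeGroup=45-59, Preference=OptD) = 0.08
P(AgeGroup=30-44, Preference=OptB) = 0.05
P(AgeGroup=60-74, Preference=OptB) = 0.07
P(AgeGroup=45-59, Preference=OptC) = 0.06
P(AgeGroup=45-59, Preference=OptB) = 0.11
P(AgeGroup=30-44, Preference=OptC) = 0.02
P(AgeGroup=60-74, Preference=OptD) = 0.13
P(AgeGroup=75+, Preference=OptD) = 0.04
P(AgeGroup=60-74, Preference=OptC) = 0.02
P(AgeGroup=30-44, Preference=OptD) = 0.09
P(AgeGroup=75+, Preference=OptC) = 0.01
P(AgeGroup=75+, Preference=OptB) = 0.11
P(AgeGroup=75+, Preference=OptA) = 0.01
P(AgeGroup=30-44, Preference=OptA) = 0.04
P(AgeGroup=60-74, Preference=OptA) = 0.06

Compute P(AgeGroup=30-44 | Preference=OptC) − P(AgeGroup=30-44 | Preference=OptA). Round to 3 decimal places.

-0.009

P(Preference=OptC) = 0.02 + 0.06 + 0.02 + 0.01 = 0.11; P(AgeGroup=30-44 | Preference=OptC) = 0.02/0.11 = 0.1818.
P(Preference=OptA) = 0.04 + 0.10 + 0.06 + 0.01 = 0.21; P(AgeGroup=30-44 | Preference=OptA) = 0.04/0.21 = 0.1905.
Difference = -0.009.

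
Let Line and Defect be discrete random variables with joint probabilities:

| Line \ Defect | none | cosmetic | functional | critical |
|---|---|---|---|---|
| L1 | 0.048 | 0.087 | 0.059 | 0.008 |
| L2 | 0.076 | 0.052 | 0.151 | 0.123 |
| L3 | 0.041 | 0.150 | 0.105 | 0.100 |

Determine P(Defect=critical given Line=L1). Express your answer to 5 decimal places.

P(Line=L1) = 0.048 + 0.087 + 0.059 + 0.008 = 0.202.
P(Defect=critical | Line=L1) = 0.008/0.202 = 0.03960.

0.03960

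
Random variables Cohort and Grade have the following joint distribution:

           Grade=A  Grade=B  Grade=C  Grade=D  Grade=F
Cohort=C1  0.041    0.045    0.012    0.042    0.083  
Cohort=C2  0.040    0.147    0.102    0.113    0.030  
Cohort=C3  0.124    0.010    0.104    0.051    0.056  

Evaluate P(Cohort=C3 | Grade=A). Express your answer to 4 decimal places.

P(Grade=A) = 0.041 + 0.040 + 0.124 = 0.205.
P(Cohort=C3 | Grade=A) = 0.124/0.205 = 0.6049.

0.6049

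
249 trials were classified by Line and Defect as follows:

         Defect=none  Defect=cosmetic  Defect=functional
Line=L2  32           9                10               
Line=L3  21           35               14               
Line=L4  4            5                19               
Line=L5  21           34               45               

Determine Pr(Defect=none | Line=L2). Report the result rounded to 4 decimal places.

Total with Line=L2: 32 + 9 + 10 = 51.
P(Defect=none | Line=L2) = 32/51 = 0.6275.

0.6275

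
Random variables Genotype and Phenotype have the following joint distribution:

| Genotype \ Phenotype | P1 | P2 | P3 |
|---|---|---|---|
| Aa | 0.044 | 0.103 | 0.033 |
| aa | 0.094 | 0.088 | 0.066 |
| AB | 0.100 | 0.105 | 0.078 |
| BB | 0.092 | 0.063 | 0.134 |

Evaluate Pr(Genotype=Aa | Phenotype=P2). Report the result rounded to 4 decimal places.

0.2869

P(Phenotype=P2) = 0.103 + 0.088 + 0.105 + 0.063 = 0.359.
P(Genotype=Aa | Phenotype=P2) = 0.103/0.359 = 0.2869.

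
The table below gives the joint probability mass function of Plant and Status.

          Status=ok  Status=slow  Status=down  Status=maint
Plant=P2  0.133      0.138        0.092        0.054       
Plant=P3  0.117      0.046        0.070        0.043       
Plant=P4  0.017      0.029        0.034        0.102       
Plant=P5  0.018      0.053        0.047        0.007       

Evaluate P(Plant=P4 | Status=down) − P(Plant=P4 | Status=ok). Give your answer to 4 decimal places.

P(Status=down) = 0.092 + 0.070 + 0.034 + 0.047 = 0.243; P(Plant=P4 | Status=down) = 0.034/0.243 = 0.13992.
P(Status=ok) = 0.133 + 0.117 + 0.017 + 0.018 = 0.285; P(Plant=P4 | Status=ok) = 0.017/0.285 = 0.05965.
Difference = 0.0803.

0.0803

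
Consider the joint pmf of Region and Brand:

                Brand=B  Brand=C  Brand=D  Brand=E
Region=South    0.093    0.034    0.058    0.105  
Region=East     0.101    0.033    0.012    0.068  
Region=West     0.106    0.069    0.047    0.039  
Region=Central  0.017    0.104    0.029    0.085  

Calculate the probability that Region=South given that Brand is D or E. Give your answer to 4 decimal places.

0.3679

P(Brand=D) = 0.058 + 0.012 + 0.047 + 0.029 = 0.146.
P(Brand=E) = 0.105 + 0.068 + 0.039 + 0.085 = 0.297.
P(Brand ∈ {D, E}) = 0.146 + 0.297 = 0.443; P(Region=South, Brand ∈ {D, E}) = 0.058 + 0.105 = 0.163.
P(Region=South | Brand ∈ {D, E}) = 0.163/0.443 = 0.3679.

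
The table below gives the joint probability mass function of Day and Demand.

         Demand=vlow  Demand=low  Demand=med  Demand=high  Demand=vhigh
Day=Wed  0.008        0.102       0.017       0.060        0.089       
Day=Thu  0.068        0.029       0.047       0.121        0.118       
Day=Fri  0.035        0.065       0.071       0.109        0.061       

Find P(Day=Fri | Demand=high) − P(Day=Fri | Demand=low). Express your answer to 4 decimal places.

0.0442

P(Demand=high) = 0.060 + 0.121 + 0.109 = 0.290; P(Day=Fri | Demand=high) = 0.109/0.290 = 0.37586.
P(Demand=low) = 0.102 + 0.029 + 0.065 = 0.196; P(Day=Fri | Demand=low) = 0.065/0.196 = 0.33163.
Difference = 0.0442.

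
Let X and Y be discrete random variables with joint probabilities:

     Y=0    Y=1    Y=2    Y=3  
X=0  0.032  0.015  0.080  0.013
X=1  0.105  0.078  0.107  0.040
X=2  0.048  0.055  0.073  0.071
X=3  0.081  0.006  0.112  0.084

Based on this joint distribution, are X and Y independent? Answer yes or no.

P(X=3) = 0.283 and P(Y=1) = 0.154, so their product is 0.04358, but P(X=3, Y=1) = 0.006. Since these differ, X and Y are not independent.

no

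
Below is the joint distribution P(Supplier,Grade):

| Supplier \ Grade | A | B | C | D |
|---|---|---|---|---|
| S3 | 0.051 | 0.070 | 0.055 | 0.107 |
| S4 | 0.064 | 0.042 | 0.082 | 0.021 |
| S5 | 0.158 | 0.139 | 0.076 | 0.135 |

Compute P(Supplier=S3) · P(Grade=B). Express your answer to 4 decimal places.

P(Supplier=S3) = 0.051 + 0.070 + 0.055 + 0.107 = 0.283.
P(Grade=B) = 0.070 + 0.042 + 0.139 = 0.251.
Product: 0.283 × 0.251 = 0.0710.

0.0710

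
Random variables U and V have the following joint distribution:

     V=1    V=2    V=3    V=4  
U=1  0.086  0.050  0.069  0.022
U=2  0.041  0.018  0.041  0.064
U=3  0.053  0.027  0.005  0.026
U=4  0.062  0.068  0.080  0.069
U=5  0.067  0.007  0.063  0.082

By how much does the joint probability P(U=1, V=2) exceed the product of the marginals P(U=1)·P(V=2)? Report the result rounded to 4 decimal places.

0.0114

P(U=1) = 0.086 + 0.050 + 0.069 + 0.022 = 0.227.
P(V=2) = 0.050 + 0.018 + 0.027 + 0.068 + 0.007 = 0.170.
P(U=1, V=2) − P(U=1)P(V=2) = 0.050 − 0.227×0.170 = 0.0114.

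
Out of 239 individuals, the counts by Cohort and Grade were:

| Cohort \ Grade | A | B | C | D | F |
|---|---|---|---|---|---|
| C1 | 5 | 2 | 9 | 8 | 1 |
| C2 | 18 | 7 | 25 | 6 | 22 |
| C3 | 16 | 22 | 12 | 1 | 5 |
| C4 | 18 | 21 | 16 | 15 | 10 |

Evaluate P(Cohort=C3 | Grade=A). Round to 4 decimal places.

0.2807

Total with Grade=A: 5 + 18 + 16 + 18 = 57.
P(Cohort=C3 | Grade=A) = 16/57 = 0.2807.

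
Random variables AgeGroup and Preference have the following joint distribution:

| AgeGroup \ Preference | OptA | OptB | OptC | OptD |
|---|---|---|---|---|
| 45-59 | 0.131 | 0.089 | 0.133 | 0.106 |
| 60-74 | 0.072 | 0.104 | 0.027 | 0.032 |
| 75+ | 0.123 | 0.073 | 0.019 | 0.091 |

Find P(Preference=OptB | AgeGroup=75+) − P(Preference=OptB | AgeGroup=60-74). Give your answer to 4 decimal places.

-0.2040

P(AgeGroup=75+) = 0.123 + 0.073 + 0.019 + 0.091 = 0.306; P(Preference=OptB | AgeGroup=75+) = 0.073/0.306 = 0.23856.
P(AgeGroup=60-74) = 0.072 + 0.104 + 0.027 + 0.032 = 0.235; P(Preference=OptB | AgeGroup=60-74) = 0.104/0.235 = 0.44255.
Difference = -0.2040.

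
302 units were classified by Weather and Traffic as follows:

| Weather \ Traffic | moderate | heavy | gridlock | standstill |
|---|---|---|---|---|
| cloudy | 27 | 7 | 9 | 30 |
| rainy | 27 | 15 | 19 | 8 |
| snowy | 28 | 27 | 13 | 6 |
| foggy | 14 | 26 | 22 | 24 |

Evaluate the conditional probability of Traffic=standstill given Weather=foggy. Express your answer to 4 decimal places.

0.2791

Total with Weather=foggy: 14 + 26 + 22 + 24 = 86.
P(Traffic=standstill | Weather=foggy) = 24/86 = 0.2791.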